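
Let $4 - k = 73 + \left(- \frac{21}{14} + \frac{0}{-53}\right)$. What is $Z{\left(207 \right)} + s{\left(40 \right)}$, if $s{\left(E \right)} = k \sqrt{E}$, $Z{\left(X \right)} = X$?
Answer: $207 - 135 \sqrt{10} \approx -219.91$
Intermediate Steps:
$k = - \frac{135}{2}$ ($k = 4 - \left(73 + \left(- \frac{21}{14} + \frac{0}{-53}\right)\right) = 4 - \left(73 + \left(\left(-21\right) \frac{1}{14} + 0 \left(- \frac{1}{53}\right)\right)\right) = 4 - \left(73 + \left(- \frac{3}{2} + 0\right)\right) = 4 - \left(73 - \frac{3}{2}\right) = 4 - \frac{143}{2} = - \frac{135}{2} \approx -67.5$)
$s{\left(E \right)} = - \frac{135 \sqrt{E}}{2}$
$Z{\left(207 \right)} + s{\left(40 \right)} = 207 - \frac{135 \sqrt{40}}{2} = 207 - \frac{135 \cdot 2 \sqrt{10}}{2} = 207 - 135 \sqrt{10}$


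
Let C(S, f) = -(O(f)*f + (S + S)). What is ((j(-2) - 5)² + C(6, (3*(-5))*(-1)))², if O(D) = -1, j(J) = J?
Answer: 2704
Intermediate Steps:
C(S, f) = f - 2*S (C(S, f) = -(-f + (S + S)) = -(-f + 2*S) = f - 2*S)
((j(-2) - 5)² + C(6, (3*(-5))*(-1)))² = ((-2 - 5)² + ((3*(-5))*(-1) - 2*6))² = ((-7)² + (-15*(-1) - 12))² = (49 + (15 - 12))² = (49 + 3)² = 52² = 2704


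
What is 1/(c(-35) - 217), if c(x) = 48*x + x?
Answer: -1/1932 ≈ -0.00051760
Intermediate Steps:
c(x) = 49*x
1/(c(-35) - 217) = 1/(49*(-35) - 217) = 1/(-1715 - 217) = 1/(-1932) = -1/1932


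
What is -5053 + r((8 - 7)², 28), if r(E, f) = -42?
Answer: -5095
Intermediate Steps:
-5053 + r((8 - 7)², 28) = -5053 - 42 = -5095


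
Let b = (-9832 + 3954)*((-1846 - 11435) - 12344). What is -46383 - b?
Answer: -150670133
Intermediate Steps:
b = 150623750 (b = -5878*(-13281 - 12344) = -5878*(-25625) = 150623750)
-46383 - b = -46383 - 1*150623750 = -46383 - 150623750 = -150670133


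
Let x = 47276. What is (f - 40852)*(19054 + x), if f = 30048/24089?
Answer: -65272287227400/24089 ≈ -2.7096e+9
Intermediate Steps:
f = 30048/24089 (f = 30048*(1/24089) = 30048/24089 ≈ 1.2474)
(f - 40852)*(19054 + x) = (30048/24089 - 40852)*(19054 + 47276) = -984053780/24089*66330 = -65272287227400/24089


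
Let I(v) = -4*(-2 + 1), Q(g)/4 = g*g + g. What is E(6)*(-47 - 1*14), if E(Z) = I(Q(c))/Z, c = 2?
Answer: -122/3 ≈ -40.667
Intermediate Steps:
Q(g) = 4*g + 4*g² (Q(g) = 4*(g*g + g) = 4*(g² + g) = 4*(g + g²) = 4*g + 4*g²)
I(v) = 4 (I(v) = -4*(-1) = 4)
E(Z) = 4/Z
E(6)*(-47 - 1*14) = (4/6)*(-47 - 1*14) = (4*(⅙))*(-47 - 14) = (⅔)*(-61) = -122/3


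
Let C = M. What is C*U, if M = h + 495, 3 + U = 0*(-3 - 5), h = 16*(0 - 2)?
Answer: -1389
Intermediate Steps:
h = -32 (h = 16*(-2) = -32)
U = -3 (U = -3 + 0*(-3 - 5) = -3 + 0*(-8) = -3 + 0 = -3)
M = 463 (M = -32 + 495 = 463)
C = 463
C*U = 463*(-3) = -1389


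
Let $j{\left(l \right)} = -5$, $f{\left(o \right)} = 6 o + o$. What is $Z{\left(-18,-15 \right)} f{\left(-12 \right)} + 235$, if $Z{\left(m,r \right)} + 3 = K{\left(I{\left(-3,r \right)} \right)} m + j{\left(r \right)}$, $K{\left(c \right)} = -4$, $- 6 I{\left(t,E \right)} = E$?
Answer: $-5141$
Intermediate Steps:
$I{\left(t,E \right)} = - \frac{E}{6}$
$f{\left(o \right)} = 7 o$
$Z{\left(m,r \right)} = -8 - 4 m$ ($Z{\left(m,r \right)} = -3 - \left(5 + 4 m\right) = -8 - 4 m$)
$Z{\left(-18,-15 \right)} f{\left(-12 \right)} + 235 = \left(-8 - -72\right) 7 \left(-12\right) + 235 = \left(-8 + 72\right) \left(-84\right) + 235 = 64 \left(-84\right) + 235 = -5376 + 235 = -5141$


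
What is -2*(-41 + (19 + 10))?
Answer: 24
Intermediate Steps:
-2*(-41 + (19 + 10)) = -2*(-41 + 29) = -2*(-12) = 24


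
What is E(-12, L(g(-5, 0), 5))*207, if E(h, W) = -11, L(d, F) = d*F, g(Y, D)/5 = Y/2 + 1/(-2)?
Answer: -2277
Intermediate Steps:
g(Y, D) = -5/2 + 5*Y/2 (g(Y, D) = 5*(Y/2 + 1/(-2)) = 5*(Y*(½) + 1*(-½)) = 5*(Y/2 - ½) = 5*(-½ + Y/2) = -5/2 + 5*Y/2)
L(d, F) = F*d
E(-12, L(g(-5, 0), 5))*207 = -11*207 = -2277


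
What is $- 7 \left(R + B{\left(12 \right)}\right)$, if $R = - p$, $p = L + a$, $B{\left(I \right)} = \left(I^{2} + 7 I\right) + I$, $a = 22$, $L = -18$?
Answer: $-1652$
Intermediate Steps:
$B{\left(I \right)} = I^{2} + 8 I$
$p = 4$ ($p = -18 + 22 = 4$)
$R = -4$ ($R = \left(-1\right) 4 = -4$)
$- 7 \left(R + B{\left(12 \right)}\right) = - 7 \left(-4 + 12 \left(8 + 12\right)\right) = - 7 \left(-4 + 12 \cdot 20\right) = - 7 \left(-4 + 240\right) = \left(-7\right) 236 = -1652$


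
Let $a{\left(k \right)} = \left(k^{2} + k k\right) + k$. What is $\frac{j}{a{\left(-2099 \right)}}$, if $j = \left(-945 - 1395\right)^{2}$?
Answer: $\frac{1825200}{2936501} \approx 0.62156$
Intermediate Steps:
$a{\left(k \right)} = k + 2 k^{2}$ ($a{\left(k \right)} = \left(k^{2} + k^{2}\right) + k = 2 k^{2} + k = k + 2 k^{2}$)
$j = 5475600$ ($j = \left(-2340\right)^{2} = 5475600$)
$\frac{j}{a{\left(-2099 \right)}} = \frac{5475600}{\left(-2099\right) \left(1 + 2 \left(-2099\right)\right)} = \frac{5475600}{\left(-2099\right) \left(1 - 4198\right)} = \frac{5475600}{\left(-2099\right) \left(-4197\right)} = \frac{5475600}{8809503} = 5475600 \cdot \frac{1}{8809503} = \frac{1825200}{2936501}$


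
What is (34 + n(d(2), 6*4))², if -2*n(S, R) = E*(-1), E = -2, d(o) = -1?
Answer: 1089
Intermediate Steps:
n(S, R) = -1 (n(S, R) = -(-1)*(-1) = -½*2 = -1)
(34 + n(d(2), 6*4))² = (34 - 1)² = 33² = 1089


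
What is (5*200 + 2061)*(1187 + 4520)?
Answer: 17469127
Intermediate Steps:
(5*200 + 2061)*(1187 + 4520) = (1000 + 2061)*5707 = 3061*5707 = 17469127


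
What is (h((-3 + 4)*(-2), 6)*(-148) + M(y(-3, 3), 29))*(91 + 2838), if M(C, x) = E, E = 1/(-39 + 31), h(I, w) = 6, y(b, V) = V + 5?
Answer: -20810545/8 ≈ -2.6013e+6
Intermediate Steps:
y(b, V) = 5 + V
E = -⅛ (E = 1/(-8) = -⅛ ≈ -0.12500)
M(C, x) = -⅛
(h((-3 + 4)*(-2), 6)*(-148) + M(y(-3, 3), 29))*(91 + 2838) = (6*(-148) - ⅛)*(91 + 2838) = (-888 - ⅛)*2929 = -7105/8*2929 = -20810545/8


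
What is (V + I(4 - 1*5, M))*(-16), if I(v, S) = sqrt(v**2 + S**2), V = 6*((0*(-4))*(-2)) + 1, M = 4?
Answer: -16 - 16*sqrt(17) ≈ -81.970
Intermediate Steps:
V = 1 (V = 6*(0*(-2)) + 1 = 6*0 + 1 = 0 + 1 = 1)
I(v, S) = sqrt(S**2 + v**2)
(V + I(4 - 1*5, M))*(-16) = (1 + sqrt(4**2 + (4 - 1*5)**2))*(-16) = (1 + sqrt(16 + (4 - 5)**2))*(-16) = (1 + sqrt(16 + (-1)**2))*(-16) = (1 + sqrt(16 + 1))*(-16) = (1 + sqrt(17))*(-16) = -16 - 16*sqrt(17)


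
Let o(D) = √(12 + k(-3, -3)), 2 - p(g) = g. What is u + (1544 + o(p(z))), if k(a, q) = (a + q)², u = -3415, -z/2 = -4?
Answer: -1871 + 4*√3 ≈ -1864.1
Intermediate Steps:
z = 8 (z = -2*(-4) = 8)
p(g) = 2 - g
o(D) = 4*√3 (o(D) = √(12 + (-3 - 3)²) = √(12 + (-6)²) = √(12 + 36) = √48 = 4*√3)
u + (1544 + o(p(z))) = -3415 + (1544 + 4*√3) = -1871 + 4*√3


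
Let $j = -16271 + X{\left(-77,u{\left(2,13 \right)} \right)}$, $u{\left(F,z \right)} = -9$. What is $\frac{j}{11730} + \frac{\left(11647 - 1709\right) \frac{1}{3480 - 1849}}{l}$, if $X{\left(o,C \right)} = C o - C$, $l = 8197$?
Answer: $- \frac{208030167943}{156821971110} \approx -1.3265$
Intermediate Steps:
$X{\left(o,C \right)} = - C + C o$
$j = -15569$ ($j = -16271 - 9 \left(-1 - 77\right) = -16271 - -702 = -16271 + 702 = -15569$)
$\frac{j}{11730} + \frac{\left(11647 - 1709\right) \frac{1}{3480 - 1849}}{l} = - \frac{15569}{11730} + \frac{\left(11647 - 1709\right) \frac{1}{3480 - 1849}}{8197} = \left(-15569\right) \frac{1}{11730} + \frac{9938}{1631} \cdot \frac{1}{8197} = - \frac{15569}{11730} + 9938 \cdot \frac{1}{1631} \cdot \frac{1}{8197} = - \frac{15569}{11730} + \frac{9938}{1631} \cdot \frac{1}{8197} = - \frac{15569}{11730} + \frac{9938}{13369307} = - \frac{208030167943}{156821971110}$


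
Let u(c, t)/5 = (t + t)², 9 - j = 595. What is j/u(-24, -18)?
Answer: -293/3240 ≈ -0.090432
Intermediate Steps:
j = -586 (j = 9 - 1*595 = 9 - 595 = -586)
u(c, t) = 20*t² (u(c, t) = 5*(t + t)² = 5*(2*t)² = 5*(4*t²) = 20*t²)
j/u(-24, -18) = -586/(20*(-18)²) = -586/(20*324) = -586/6480 = -586*1/6480 = -293/3240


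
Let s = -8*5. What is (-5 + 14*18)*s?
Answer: -9880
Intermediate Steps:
s = -40
(-5 + 14*18)*s = (-5 + 14*18)*(-40) = (-5 + 252)*(-40) = 247*(-40) = -9880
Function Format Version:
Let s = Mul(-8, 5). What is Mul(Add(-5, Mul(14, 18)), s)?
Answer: -9880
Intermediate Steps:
s = -40
Mul(Add(-5, Mul(14, 18)), s) = Mul(Add(-5, Mul(14, 18)), -40) = Mul(Add(-5, 252), -40) = Mul(247, -40) = -9880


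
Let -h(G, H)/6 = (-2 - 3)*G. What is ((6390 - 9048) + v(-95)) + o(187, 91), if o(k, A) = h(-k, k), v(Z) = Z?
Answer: -8363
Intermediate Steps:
h(G, H) = 30*G (h(G, H) = -6*(-2 - 3)*G = -(-30)*G = 30*G)
o(k, A) = -30*k (o(k, A) = 30*(-k) = -30*k)
((6390 - 9048) + v(-95)) + o(187, 91) = ((6390 - 9048) - 95) - 30*187 = (-2658 - 95) - 5610 = -2753 - 5610 = -8363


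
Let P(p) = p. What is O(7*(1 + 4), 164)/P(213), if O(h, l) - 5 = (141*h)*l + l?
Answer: 809509/213 ≈ 3800.5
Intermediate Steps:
O(h, l) = 5 + l + 141*h*l (O(h, l) = 5 + ((141*h)*l + l) = 5 + (141*h*l + l) = 5 + (l + 141*h*l) = 5 + l + 141*h*l)
O(7*(1 + 4), 164)/P(213) = (5 + 164 + 141*(7*(1 + 4))*164)/213 = (5 + 164 + 141*(7*5)*164)*(1/213) = (5 + 164 + 141*35*164)*(1/213) = (5 + 164 + 809340)*(1/213) = 809509*(1/213) = 809509/213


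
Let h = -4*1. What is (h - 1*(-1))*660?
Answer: -1980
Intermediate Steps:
h = -4
(h - 1*(-1))*660 = (-4 - 1*(-1))*660 = (-4 + 1)*660 = -3*660 = -1980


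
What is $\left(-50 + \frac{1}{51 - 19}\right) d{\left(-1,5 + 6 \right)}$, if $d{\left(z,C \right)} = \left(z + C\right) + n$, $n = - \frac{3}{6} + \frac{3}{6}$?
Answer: $- \frac{7995}{16} \approx -499.69$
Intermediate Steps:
$n = 0$ ($n = \left(-3\right) \frac{1}{6} + 3 \cdot \frac{1}{6} = - \frac{1}{2} + \frac{1}{2} = 0$)
$d{\left(z,C \right)} = C + z$ ($d{\left(z,C \right)} = \left(z + C\right) + 0 = \left(C + z\right) + 0 = C + z$)
$\left(-50 + \frac{1}{51 - 19}\right) d{\left(-1,5 + 6 \right)} = \left(-50 + \frac{1}{51 - 19}\right) \left(\left(5 + 6\right) - 1\right) = \left(-50 + \frac{1}{32}\right) \left(11 - 1\right) = \left(-50 + \frac{1}{32}\right) 10 = \left(- \frac{1599}{32}\right) 10 = - \frac{7995}{16}$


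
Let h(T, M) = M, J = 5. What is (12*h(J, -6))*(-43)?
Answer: 3096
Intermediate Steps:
(12*h(J, -6))*(-43) = (12*(-6))*(-43) = -72*(-43) = 3096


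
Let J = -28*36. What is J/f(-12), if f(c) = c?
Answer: 84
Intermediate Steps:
J = -1008
J/f(-12) = -1008/(-12) = -1008*(-1/12) = 84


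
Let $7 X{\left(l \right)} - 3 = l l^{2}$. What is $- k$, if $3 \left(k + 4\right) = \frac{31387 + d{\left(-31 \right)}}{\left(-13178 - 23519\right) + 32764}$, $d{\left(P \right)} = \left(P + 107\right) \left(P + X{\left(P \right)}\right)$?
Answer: $- \frac{1730299}{82593} \approx -20.95$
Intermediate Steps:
$X{\left(l \right)} = \frac{3}{7} + \frac{l^{3}}{7}$ ($X{\left(l \right)} = \frac{3}{7} + \frac{l l^{2}}{7} = \frac{3}{7} + \frac{l^{3}}{7}$)
$d{\left(P \right)} = \left(107 + P\right) \left(\frac{3}{7} + P + \frac{P^{3}}{7}\right)$ ($d{\left(P \right)} = \left(P + 107\right) \left(P + \left(\frac{3}{7} + \frac{P^{3}}{7}\right)\right) = \left(107 + P\right) \left(\frac{3}{7} + P + \frac{P^{3}}{7}\right)$)
$k = \frac{1730299}{82593}$ ($k = -4 + \frac{\left(31387 + \left(\frac{321}{7} + \left(-31\right)^{2} + \frac{\left(-31\right)^{4}}{7} + \frac{107 \left(-31\right)^{3}}{7} + \frac{752}{7} \left(-31\right)\right)\right) \frac{1}{\left(-13178 - 23519\right) + 32764}}{3} = -4 + \frac{\left(31387 + \left(\frac{321}{7} + 961 + \frac{1}{7} \cdot 923521 + \frac{107}{7} \left(-29791\right) - \frac{23312}{7}\right)\right) \frac{1}{-36697 + 32764}}{3} = -4 + \frac{\left(31387 + \left(\frac{321}{7} + 961 + \frac{923521}{7} - \frac{3187637}{7} - \frac{23312}{7}\right)\right) \frac{1}{-3933}}{3} = -4 + \frac{\left(31387 - \frac{2280380}{7}\right) \left(- \frac{1}{3933}\right)}{3} = -4 + \frac{\left(- \frac{2060671}{7}\right) \left(- \frac{1}{3933}\right)}{3} = -4 + \frac{1}{3} \cdot \frac{2060671}{27531} = -4 + \frac{2060671}{82593} = \frac{1730299}{82593} \approx 20.95$)
$- k = \left(-1\right) \frac{1730299}{82593} = - \frac{1730299}{82593}$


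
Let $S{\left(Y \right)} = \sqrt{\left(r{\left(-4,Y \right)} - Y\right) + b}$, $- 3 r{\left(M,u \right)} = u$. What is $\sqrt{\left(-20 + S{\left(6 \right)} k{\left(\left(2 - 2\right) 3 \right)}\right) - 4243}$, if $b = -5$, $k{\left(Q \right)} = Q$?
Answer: $7 i \sqrt{87} \approx 65.292 i$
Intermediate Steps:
$r{\left(M,u \right)} = - \frac{u}{3}$
$S{\left(Y \right)} = \sqrt{-5 - \frac{4 Y}{3}}$ ($S{\left(Y \right)} = \sqrt{\left(- \frac{Y}{3} - Y\right) - 5} = \sqrt{- \frac{4 Y}{3} - 5} = \sqrt{-5 - \frac{4 Y}{3}}$)
$\sqrt{\left(-20 + S{\left(6 \right)} k{\left(\left(2 - 2\right) 3 \right)}\right) - 4243} = \sqrt{\left(-20 + \frac{\sqrt{-45 - 72}}{3} \left(2 - 2\right) 3\right) - 4243} = \sqrt{\left(-20 + \frac{\sqrt{-45 - 72}}{3} \cdot 0 \cdot 3\right) - 4243} = \sqrt{\left(-20 + \frac{\sqrt{-117}}{3} \cdot 0\right) - 4243} = \sqrt{\left(-20 + \frac{3 i \sqrt{13}}{3} \cdot 0\right) - 4243} = \sqrt{\left(-20 + i \sqrt{13} \cdot 0\right) - 4243} = \sqrt{\left(-20 + 0\right) - 4243} = \sqrt{-20 - 4243} = \sqrt{-4263} = 7 i \sqrt{87}$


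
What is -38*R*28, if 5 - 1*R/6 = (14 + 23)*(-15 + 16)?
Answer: 204288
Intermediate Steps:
R = -192 (R = 30 - 6*(14 + 23)*(-15 + 16) = 30 - 222 = -192)
-38*R*28 = -38*(-192)*28 = 7296*28 = 204288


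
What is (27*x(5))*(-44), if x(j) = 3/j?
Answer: -3564/5 ≈ -712.80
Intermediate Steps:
(27*x(5))*(-44) = (27*(3/5))*(-44) = (81/5)*(-44) = -3564/5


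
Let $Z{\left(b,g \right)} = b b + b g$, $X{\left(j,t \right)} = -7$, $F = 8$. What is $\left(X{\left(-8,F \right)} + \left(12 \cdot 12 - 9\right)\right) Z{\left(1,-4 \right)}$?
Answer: $-384$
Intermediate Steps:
$Z{\left(b,g \right)} = b^{2} + b g$
$\left(X{\left(-8,F \right)} + \left(12 \cdot 12 - 9\right)\right) Z{\left(1,-4 \right)} = \left(-7 + \left(12 \cdot 12 - 9\right)\right) 1 \left(1 - 4\right) = \left(-7 + \left(144 - 9\right)\right) 1 \left(-3\right) = \left(-7 + 135\right) \left(-3\right) = 128 \left(-3\right) = -384$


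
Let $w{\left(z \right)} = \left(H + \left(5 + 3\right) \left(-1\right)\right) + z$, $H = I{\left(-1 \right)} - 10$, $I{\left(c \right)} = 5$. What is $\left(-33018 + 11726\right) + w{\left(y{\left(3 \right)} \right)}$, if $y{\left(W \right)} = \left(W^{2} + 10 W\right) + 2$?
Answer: $-21264$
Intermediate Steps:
$H = -5$ ($H = 5 - 10 = -5$)
$y{\left(W \right)} = 2 + W^{2} + 10 W$
$w{\left(z \right)} = -13 + z$ ($w{\left(z \right)} = \left(-5 + \left(5 + 3\right) \left(-1\right)\right) + z = \left(-5 + 8 \left(-1\right)\right) + z = \left(-5 - 8\right) + z = -13 + z$)
$\left(-33018 + 11726\right) + w{\left(y{\left(3 \right)} \right)} = \left(-33018 + 11726\right) + \left(-13 + \left(2 + 3^{2} + 10 \cdot 3\right)\right) = -21292 + \left(-13 + \left(2 + 9 + 30\right)\right) = -21292 + \left(-13 + 41\right) = -21292 + 28 = -21264$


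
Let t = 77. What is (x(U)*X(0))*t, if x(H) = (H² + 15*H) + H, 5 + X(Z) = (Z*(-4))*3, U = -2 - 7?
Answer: 24255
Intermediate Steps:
U = -9
X(Z) = -5 - 12*Z (X(Z) = -5 + (Z*(-4))*3 = -5 - 4*Z*3 = -5 - 12*Z)
x(H) = H² + 16*H
(x(U)*X(0))*t = ((-9*(16 - 9))*(-5 - 12*0))*77 = ((-9*7)*(-5 + 0))*77 = -63*(-5)*77 = 315*77 = 24255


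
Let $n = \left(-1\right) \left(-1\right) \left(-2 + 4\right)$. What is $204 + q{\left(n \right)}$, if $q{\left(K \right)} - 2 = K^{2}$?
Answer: $210$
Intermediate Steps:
$n = 2$ ($n = 1 \cdot 2 = 2$)
$q{\left(K \right)} = 2 + K^{2}$
$204 + q{\left(n \right)} = 204 + \left(2 + 2^{2}\right) = 204 + \left(2 + 4\right) = 204 + 6 = 210$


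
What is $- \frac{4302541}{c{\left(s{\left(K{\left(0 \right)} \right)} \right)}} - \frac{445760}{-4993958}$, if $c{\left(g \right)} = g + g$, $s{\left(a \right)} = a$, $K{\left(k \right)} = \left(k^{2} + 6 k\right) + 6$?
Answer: $- \frac{10743351849079}{29963748} \approx -3.5855 \cdot 10^{5}$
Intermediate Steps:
$K{\left(k \right)} = 6 + k^{2} + 6 k$
$c{\left(g \right)} = 2 g$
$- \frac{4302541}{c{\left(s{\left(K{\left(0 \right)} \right)} \right)}} - \frac{445760}{-4993958} = - \frac{4302541}{2 \left(6 + 0^{2} + 6 \cdot 0\right)} - \frac{445760}{-4993958} = - \frac{4302541}{2 \left(6 + 0 + 0\right)} - - \frac{222880}{2496979} = - \frac{4302541}{2 \cdot 6} + \frac{222880}{2496979} = - \frac{4302541}{12} + \frac{222880}{2496979} = - \frac{10743351849079}{29963748}$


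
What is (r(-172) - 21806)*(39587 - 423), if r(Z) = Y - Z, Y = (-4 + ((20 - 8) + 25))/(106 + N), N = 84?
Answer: -80490381514/95 ≈ -8.4727e+8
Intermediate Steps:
Y = 33/190 (Y = (-4 + ((20 - 8) + 25))/(106 + 84) = (-4 + (12 + 25))/190 = (-4 + 37)*(1/190) = 33*(1/190) = 33/190 ≈ 0.17368)
r(Z) = 33/190 - Z
(r(-172) - 21806)*(39587 - 423) = ((33/190 - 1*(-172)) - 21806)*(39587 - 423) = ((33/190 + 172) - 21806)*39164 = (32713/190 - 21806)*39164 = -4110427/190*39164 = -80490381514/95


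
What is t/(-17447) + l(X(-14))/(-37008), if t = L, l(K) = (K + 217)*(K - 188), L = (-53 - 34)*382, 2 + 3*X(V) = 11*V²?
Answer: -3707968489/322839288 ≈ -11.485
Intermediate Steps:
X(V) = -⅔ + 11*V²/3 (X(V) = -⅔ + (11*V²)/3 = -⅔ + 11*V²/3)
L = -33234 (L = -87*382 = -33234)
l(K) = (-188 + K)*(217 + K) (l(K) = (217 + K)*(-188 + K) = (-188 + K)*(217 + K))
t = -33234
t/(-17447) + l(X(-14))/(-37008) = -33234/(-17447) + (-40796 + (-⅔ + (11/3)*(-14)²)² + 29*(-⅔ + (11/3)*(-14)²))/(-37008) = -33234*(-1/17447) + (-40796 + (-⅔ + (11/3)*196)² + 29*(-⅔ + (11/3)*196))*(-1/37008) = 33234/17447 + (-40796 + (-⅔ + 2156/3)² + 29*(-⅔ + 2156/3))*(-1/37008) = 33234/17447 + (-40796 + 718² + 29*718)*(-1/37008) = 33234/17447 + (-40796 + 515524 + 20822)*(-1/37008) = 33234/17447 + 495550*(-1/37008) = 33234/17447 - 247775/18504 = -3707968489/322839288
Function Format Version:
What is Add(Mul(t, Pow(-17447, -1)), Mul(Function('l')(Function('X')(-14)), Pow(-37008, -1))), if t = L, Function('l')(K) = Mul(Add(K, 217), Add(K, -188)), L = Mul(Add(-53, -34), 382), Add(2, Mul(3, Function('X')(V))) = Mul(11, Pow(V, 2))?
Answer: Rational(-3707968489, 322839288) ≈ -11.485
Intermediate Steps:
Function('X')(V) = Add(Rational(-2, 3), Mul(Rational(11, 3), Pow(V, 2))) (Function('X')(V) = Add(Rational(-2, 3), Mul(Rational(1, 3), Mul(11, Pow(V, 2)))) = Add(Rational(-2, 3), Mul(Rational(11, 3), Pow(V, 2))))
L = -33234 (L = Mul(-87, 382) = -33234)
Function('l')(K) = Mul(Add(-188, K), Add(217, K)) (Function('l')(K) = Mul(Add(217, K), Add(-188, K)) = Mul(Add(-188, K), Add(217, K)))
t = -33234
Add(Mul(t, Pow(-17447, -1)), Mul(Function('l')(Function('X')(-14)), Pow(-37008, -1))) = Add(Mul(-33234, Pow(-17447, -1)), Mul(Add(-40796, Pow(Add(Rational(-2, 3), Mul(Rational(11, 3), Pow(-14, 2))), 2), Mul(29, Add(Rational(-2, 3), Mul(Rational(11, 3), Pow(-14, 2))))), Pow(-37008, -1))) = Add(Mul(-33234, Rational(-1, 17447)), Mul(Add(-40796, Pow(Add(Rational(-2, 3), Mul(Rational(11, 3), 196)), 2), Mul(29, Add(Rational(-2, 3), Mul(Rational(11, 3), 196)))), Rational(-1, 37008))) = Add(Rational(33234, 17447), Mul(Add(-40796, Pow(Add(Rational(-2, 3), Rational(2156, 3)), 2), Mul(29, Add(Rational(-2, 3), Rational(2156, 3)))), Rational(-1, 37008))) = Add(Rational(33234, 17447), Mul(Add(-40796, Pow(718, 2), Mul(29, 718)), Rational(-1, 37008))) = Add(Rational(33234, 17447), Mul(Add(-40796, 515524, 20822), Rational(-1, 37008))) = Add(Rational(33234, 17447), Mul(495550, Rational(-1, 37008))) = Add(Rational(33234, 17447), Rational(-247775, 18504)) = Rational(-3707968489, 322839288)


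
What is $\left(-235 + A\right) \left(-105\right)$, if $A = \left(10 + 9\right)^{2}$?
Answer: $-13230$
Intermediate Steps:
$A = 361$ ($A = 19^{2} = 361$)
$\left(-235 + A\right) \left(-105\right) = \left(-235 + 361\right) \left(-105\right) = 126 \left(-105\right) = -13230$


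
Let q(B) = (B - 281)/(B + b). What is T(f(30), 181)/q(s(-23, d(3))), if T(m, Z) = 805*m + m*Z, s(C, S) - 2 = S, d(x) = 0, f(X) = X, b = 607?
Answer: -2001580/31 ≈ -64567.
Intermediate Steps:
s(C, S) = 2 + S
q(B) = (-281 + B)/(607 + B) (q(B) = (B - 281)/(B + 607) = (-281 + B)/(607 + B))
T(m, Z) = 805*m + Z*m
T(f(30), 181)/q(s(-23, d(3))) = (30*(805 + 181))/(((-281 + (2 + 0))/(607 + (2 + 0)))) = (30*986)/(((-281 + 2)/(607 + 2))) = 29580/((-279/609)) = 29580/(((1/609)*(-279))) = 29580/(-93/203) = 29580*(-203/93) = -2001580/31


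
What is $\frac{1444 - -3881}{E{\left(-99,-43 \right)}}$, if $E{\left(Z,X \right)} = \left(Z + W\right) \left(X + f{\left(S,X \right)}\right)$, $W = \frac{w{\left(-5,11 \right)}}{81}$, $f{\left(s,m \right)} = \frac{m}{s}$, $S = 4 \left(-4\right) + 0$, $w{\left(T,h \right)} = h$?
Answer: $\frac{57510}{43043} \approx 1.3361$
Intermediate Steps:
$S = -16$ ($S = -16 + 0 = -16$)
$W = \frac{11}{81} \approx 0.1358$
$E{\left(Z,X \right)} = \frac{15 X \left(\frac{11}{81} + Z\right)}{16}$ ($E{\left(Z,X \right)} = \left(Z + \frac{11}{81}\right) \left(X + \frac{X}{-16}\right) = \left(\frac{11}{81} + Z\right) \left(X + X \left(- \frac{1}{16}\right)\right) = \left(\frac{11}{81} + Z\right) \left(X - \frac{X}{16}\right) = \left(\frac{11}{81} + Z\right) \frac{15 X}{16} = \frac{15 X \left(\frac{11}{81} + Z\right)}{16}$)
$\frac{1444 - -3881}{E{\left(-99,-43 \right)}} = \frac{1444 - -3881}{\frac{5}{432} \left(-43\right) \left(11 + 81 \left(-99\right)\right)} = \frac{1444 + 3881}{\frac{5}{432} \left(-43\right) \left(11 - 8019\right)} = \frac{5325}{\frac{5}{432} \left(-43\right) \left(-8008\right)} = \frac{5325}{\frac{215215}{54}} = 5325 \cdot \frac{54}{215215} = \frac{57510}{43043}$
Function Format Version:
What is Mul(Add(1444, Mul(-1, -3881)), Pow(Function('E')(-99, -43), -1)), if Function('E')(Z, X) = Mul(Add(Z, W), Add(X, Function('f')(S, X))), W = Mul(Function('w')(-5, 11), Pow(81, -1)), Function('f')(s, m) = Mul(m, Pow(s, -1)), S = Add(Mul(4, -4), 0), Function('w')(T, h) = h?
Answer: Rational(57510, 43043) ≈ 1.3361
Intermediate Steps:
S = -16 (S = Add(-16, 0) = -16)
W = Rational(11, 81) (W = Mul(11, Pow(81, -1)) = Mul(11, Rational(1, 81)) = Rational(11, 81) ≈ 0.13580)
Function('E')(Z, X) = Mul(Rational(15, 16), X, Add(Rational(11, 81), Z)) (Function('E')(Z, X) = Mul(Add(Z, Rational(11, 81)), Add(X, Mul(X, Pow(-16, -1)))) = Mul(Add(Rational(11, 81), Z), Add(X, Mul(X, Rational(-1, 16)))) = Mul(Add(Rational(11, 81), Z), Add(X, Mul(Rational(-1, 16), X))) = Mul(Add(Rational(11, 81), Z), Mul(Rational(15, 16), X)) = Mul(Rational(15, 16), X, Add(Rational(11, 81), Z)))
Mul(Add(1444, Mul(-1, -3881)), Pow(Function('E')(-99, -43), -1)) = Mul(Add(1444, Mul(-1, -3881)), Pow(Mul(Rational(5, 432), -43, Add(11, Mul(81, -99))), -1)) = Mul(Add(1444, 3881), Pow(Mul(Rational(5, 432), -43, Add(11, -8019)), -1)) = Mul(5325, Pow(Mul(Rational(5, 432), -43, -8008), -1)) = Mul(5325, Pow(Rational(215215, 54), -1)) = Mul(5325, Rational(54, 215215)) = Rational(57510, 43043)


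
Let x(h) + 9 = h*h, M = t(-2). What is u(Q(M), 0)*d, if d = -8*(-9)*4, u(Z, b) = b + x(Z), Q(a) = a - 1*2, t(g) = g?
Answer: 2016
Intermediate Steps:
M = -2
Q(a) = -2 + a (Q(a) = a - 2 = -2 + a)
x(h) = -9 + h² (x(h) = -9 + h*h = -9 + h²)
u(Z, b) = -9 + b + Z² (u(Z, b) = b + (-9 + Z²) = -9 + b + Z²)
d = 288 (d = 72*4 = 288)
u(Q(M), 0)*d = (-9 + 0 + (-2 - 2)²)*288 = (-9 + 0 + (-4)²)*288 = (-9 + 0 + 16)*288 = 7*288 = 2016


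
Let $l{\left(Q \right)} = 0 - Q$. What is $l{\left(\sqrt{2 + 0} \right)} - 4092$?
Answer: $-4092 - \sqrt{2} \approx -4093.4$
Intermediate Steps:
$l{\left(Q \right)} = - Q$
$l{\left(\sqrt{2 + 0} \right)} - 4092 = - \sqrt{2 + 0} - 4092 = - \sqrt{2} - 4092 = -4092 - \sqrt{2}$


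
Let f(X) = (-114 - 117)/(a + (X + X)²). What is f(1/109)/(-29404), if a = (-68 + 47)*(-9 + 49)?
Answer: -249501/26677543504 ≈ -9.3525e-6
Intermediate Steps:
a = -840 (a = -21*40 = -840)
f(X) = -231/(-840 + 4*X²) (f(X) = (-114 - 117)/(-840 + (X + X)²) = -231/(-840 + (2*X)²) = -231/(-840 + 4*X²))
f(1/109)/(-29404) = -231/(-840 + 4*(1/109)²)/(-29404) = -231/(-840 + 4*(1/109)²)*(-1/29404) = -231/(-840 + 4*(1/11881))*(-1/29404) = -231/(-840 + 4/11881)*(-1/29404) = -231/(-9980036/11881)*(-1/29404) = -231*(-11881/9980036)*(-1/29404) = (249501/907276)*(-1/29404) = -249501/26677543504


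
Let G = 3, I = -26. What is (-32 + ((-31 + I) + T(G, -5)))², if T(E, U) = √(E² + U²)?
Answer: (89 - √34)² ≈ 6917.1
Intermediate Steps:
(-32 + ((-31 + I) + T(G, -5)))² = (-32 + ((-31 - 26) + √(3² + (-5)²)))² = (-32 + (-57 + √(9 + 25)))² = (-32 + (-57 + √34))² = (-89 + √34)²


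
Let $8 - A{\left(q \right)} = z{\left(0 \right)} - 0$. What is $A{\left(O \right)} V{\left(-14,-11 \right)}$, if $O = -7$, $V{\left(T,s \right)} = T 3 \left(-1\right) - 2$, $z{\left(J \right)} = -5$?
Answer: $520$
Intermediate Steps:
$V{\left(T,s \right)} = -2 - 3 T$ ($V{\left(T,s \right)} = T \left(-3\right) - 2 = - 3 T - 2 = -2 - 3 T$)
$A{\left(q \right)} = 13$ ($A{\left(q \right)} = 8 - \left(-5 - 0\right) = 8 - \left(-5 + 0\right) = 8 - -5 = 8 + 5 = 13$)
$A{\left(O \right)} V{\left(-14,-11 \right)} = 13 \left(-2 - -42\right) = 13 \left(-2 + 42\right) = 13 \cdot 40 = 520$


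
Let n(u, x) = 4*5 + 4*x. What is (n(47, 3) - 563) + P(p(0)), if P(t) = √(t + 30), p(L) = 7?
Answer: -531 + √37 ≈ -524.92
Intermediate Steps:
P(t) = √(30 + t)
n(u, x) = 20 + 4*x
(n(47, 3) - 563) + P(p(0)) = ((20 + 4*3) - 563) + √(30 + 7) = ((20 + 12) - 563) + √37 = (32 - 563) + √37 = -531 + √37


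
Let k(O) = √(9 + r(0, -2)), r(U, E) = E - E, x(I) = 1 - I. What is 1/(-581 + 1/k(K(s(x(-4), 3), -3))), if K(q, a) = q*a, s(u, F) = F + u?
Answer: -3/1742 ≈ -0.0017222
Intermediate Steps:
r(U, E) = 0
K(q, a) = a*q
k(O) = 3 (k(O) = √(9 + 0) = √9 = 3)
1/(-581 + 1/k(K(s(x(-4), 3), -3))) = 1/(-581 + 1/3) = 1/(-581 + ⅓) = 1/(-1742/3) = -3/1742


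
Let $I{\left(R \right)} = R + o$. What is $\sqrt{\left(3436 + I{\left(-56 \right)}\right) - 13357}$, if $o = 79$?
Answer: $7 i \sqrt{202} \approx 99.489 i$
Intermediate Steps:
$I{\left(R \right)} = 79 + R$ ($I{\left(R \right)} = R + 79 = 79 + R$)
$\sqrt{\left(3436 + I{\left(-56 \right)}\right) - 13357} = \sqrt{\left(3436 + \left(79 - 56\right)\right) - 13357} = \sqrt{\left(3436 + 23\right) - 13357} = \sqrt{3459 - 13357} = \sqrt{-9898} = 7 i \sqrt{202}$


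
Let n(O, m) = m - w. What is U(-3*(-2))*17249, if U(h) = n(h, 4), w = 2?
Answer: 34498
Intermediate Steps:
n(O, m) = -2 + m (n(O, m) = m - 1*2 = m - 2 = -2 + m)
U(h) = 2 (U(h) = -2 + 4 = 2)
U(-3*(-2))*17249 = 2*17249 = 34498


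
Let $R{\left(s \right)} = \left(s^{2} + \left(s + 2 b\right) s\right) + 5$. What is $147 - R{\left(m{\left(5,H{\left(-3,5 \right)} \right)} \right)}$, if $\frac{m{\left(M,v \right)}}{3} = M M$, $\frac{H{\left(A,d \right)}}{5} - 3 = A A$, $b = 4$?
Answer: $-11708$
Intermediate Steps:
$H{\left(A,d \right)} = 15 + 5 A^{2}$ ($H{\left(A,d \right)} = 15 + 5 A A = 15 + 5 A^{2}$)
$m{\left(M,v \right)} = 3 M^{2}$ ($m{\left(M,v \right)} = 3 M M = 3 M^{2}$)
$R{\left(s \right)} = 5 + s^{2} + s \left(8 + s\right)$ ($R{\left(s \right)} = \left(s^{2} + \left(s + 2 \cdot 4\right) s\right) + 5 = \left(s^{2} + \left(s + 8\right) s\right) + 5 = \left(s^{2} + \left(8 + s\right) s\right) + 5 = \left(s^{2} + s \left(8 + s\right)\right) + 5 = 5 + s^{2} + s \left(8 + s\right)$)
$147 - R{\left(m{\left(5,H{\left(-3,5 \right)} \right)} \right)} = 147 - \left(5 + 2 \left(3 \cdot 5^{2}\right)^{2} + 8 \cdot 3 \cdot 5^{2}\right) = 147 - \left(5 + 2 \left(3 \cdot 25\right)^{2} + 8 \cdot 3 \cdot 25\right) = 147 - \left(5 + 2 \cdot 75^{2} + 8 \cdot 75\right) = 147 - \left(5 + 2 \cdot 5625 + 600\right) = 147 - \left(5 + 11250 + 600\right) = 147 - 11855 = -11708$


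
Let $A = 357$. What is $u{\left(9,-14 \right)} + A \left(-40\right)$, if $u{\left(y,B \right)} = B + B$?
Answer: $-14308$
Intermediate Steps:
$u{\left(y,B \right)} = 2 B$
$u{\left(9,-14 \right)} + A \left(-40\right) = 2 \left(-14\right) + 357 \left(-40\right) = -28 - 14280 = -14308$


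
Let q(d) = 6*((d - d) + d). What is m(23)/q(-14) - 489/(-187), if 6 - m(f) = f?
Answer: 44255/15708 ≈ 2.8174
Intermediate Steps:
m(f) = 6 - f
q(d) = 6*d (q(d) = 6*(0 + d) = 6*d)
m(23)/q(-14) - 489/(-187) = (6 - 1*23)/((6*(-14))) - 489/(-187) = (6 - 23)/(-84) - 489*(-1/187) = -17*(-1/84) + 489/187 = 17/84 + 489/187 = 44255/15708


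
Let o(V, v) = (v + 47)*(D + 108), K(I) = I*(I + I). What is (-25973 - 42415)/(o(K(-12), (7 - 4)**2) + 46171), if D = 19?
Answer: -22796/17761 ≈ -1.2835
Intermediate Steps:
K(I) = 2*I**2 (K(I) = I*(2*I) = 2*I**2)
o(V, v) = 5969 + 127*v (o(V, v) = (v + 47)*(19 + 108) = (47 + v)*127 = 5969 + 127*v)
(-25973 - 42415)/(o(K(-12), (7 - 4)**2) + 46171) = (-25973 - 42415)/((5969 + 127*(7 - 4)**2) + 46171) = -68388/((5969 + 127*3**2) + 46171) = -68388/((5969 + 127*9) + 46171) = -68388/((5969 + 1143) + 46171) = -68388/(7112 + 46171) = -68388/53283 = -68388*1/53283 = -22796/17761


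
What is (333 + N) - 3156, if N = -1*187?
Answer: -3010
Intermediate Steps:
N = -187
(333 + N) - 3156 = (333 - 187) - 3156 = 146 - 3156 = -3010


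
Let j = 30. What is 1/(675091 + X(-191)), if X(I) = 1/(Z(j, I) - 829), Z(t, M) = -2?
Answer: 831/561000620 ≈ 1.4813e-6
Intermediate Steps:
X(I) = -1/831 (X(I) = 1/(-2 - 829) = 1/(-831) = -1/831)
1/(675091 + X(-191)) = 1/(675091 - 1/831) = 1/(561000620/831) = 831/561000620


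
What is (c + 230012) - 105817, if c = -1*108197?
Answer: 15998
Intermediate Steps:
c = -108197
(c + 230012) - 105817 = (-108197 + 230012) - 105817 = 121815 - 105817 = 15998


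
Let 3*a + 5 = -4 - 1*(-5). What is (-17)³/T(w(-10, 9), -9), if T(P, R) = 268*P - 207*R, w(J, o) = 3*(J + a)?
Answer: 4913/7249 ≈ 0.67775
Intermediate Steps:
a = -4/3 (a = -5/3 + (-4 - 1*(-5))/3 = -5/3 + (-4 + 5)/3 = -5/3 + (⅓)*1 = -5/3 + ⅓ = -4/3 ≈ -1.3333)
w(J, o) = -4 + 3*J (w(J, o) = 3*(J - 4/3) = 3*(-4/3 + J) = -4 + 3*J)
T(P, R) = -207*R + 268*P
(-17)³/T(w(-10, 9), -9) = (-17)³/(-207*(-9) + 268*(-4 + 3*(-10))) = -4913/(1863 + 268*(-4 - 30)) = -4913/(1863 + 268*(-34)) = -4913/(1863 - 9112) = -4913/(-7249) = -4913*(-1/7249) = 4913/7249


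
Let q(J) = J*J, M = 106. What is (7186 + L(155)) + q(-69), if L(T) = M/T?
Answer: 1851891/155 ≈ 11948.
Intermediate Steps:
q(J) = J**2
L(T) = 106/T
(7186 + L(155)) + q(-69) = (7186 + 106/155) + (-69)**2 = (7186 + 106*(1/155)) + 4761 = (7186 + 106/155) + 4761 = 1113936/155 + 4761 = 1851891/155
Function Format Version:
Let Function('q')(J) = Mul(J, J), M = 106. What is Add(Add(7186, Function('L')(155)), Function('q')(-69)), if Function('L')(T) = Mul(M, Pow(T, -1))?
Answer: Rational(1851891, 155) ≈ 11948.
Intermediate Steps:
Function('q')(J) = Pow(J, 2)
Function('L')(T) = Mul(106, Pow(T, -1))
Add(Add(7186, Function('L')(155)), Function('q')(-69)) = Add(Add(7186, Mul(106, Pow(155, -1))), Pow(-69, 2)) = Add(Add(7186, Mul(106, Rational(1, 155))), 4761) = Add(Add(7186, Rational(106, 155)), 4761) = Add(Rational(1113936, 155), 4761) = Rational(1851891, 155)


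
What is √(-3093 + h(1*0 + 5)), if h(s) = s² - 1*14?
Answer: I*√3082 ≈ 55.516*I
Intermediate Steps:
h(s) = -14 + s² (h(s) = s² - 14 = -14 + s²)
√(-3093 + h(1*0 + 5)) = √(-3093 + (-14 + (1*0 + 5)²)) = √(-3093 + (-14 + (0 + 5)²)) = √(-3093 + (-14 + 5²)) = √(-3093 + (-14 + 25)) = √(-3093 + 11) = √(-3082) = I*√3082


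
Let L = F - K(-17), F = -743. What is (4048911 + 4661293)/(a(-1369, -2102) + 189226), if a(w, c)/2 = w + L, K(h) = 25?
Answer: 2177551/46238 ≈ 47.094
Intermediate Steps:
L = -768 (L = -743 - 1*25 = -743 - 25 = -768)
a(w, c) = -1536 + 2*w (a(w, c) = 2*(w - 768) = 2*(-768 + w) = -1536 + 2*w)
(4048911 + 4661293)/(a(-1369, -2102) + 189226) = (4048911 + 4661293)/((-1536 + 2*(-1369)) + 189226) = 8710204/((-1536 - 2738) + 189226) = 8710204/(-4274 + 189226) = 8710204/184952 = 8710204*(1/184952) = 2177551/46238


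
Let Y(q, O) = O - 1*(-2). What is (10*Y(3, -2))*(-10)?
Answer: 0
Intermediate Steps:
Y(q, O) = 2 + O (Y(q, O) = O + 2 = 2 + O)
(10*Y(3, -2))*(-10) = (10*(2 - 2))*(-10) = (10*0)*(-10) = 0*(-10) = 0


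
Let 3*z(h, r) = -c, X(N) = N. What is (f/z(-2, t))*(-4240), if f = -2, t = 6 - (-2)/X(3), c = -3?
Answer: 8480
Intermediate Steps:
t = 20/3 (t = 6 - (-2)/3 = 6 - 1*(-2/3) = 6 + 2/3 = 20/3 ≈ 6.6667)
z(h, r) = 1 (z(h, r) = (-1*(-3))/3 = (1/3)*3 = 1)
(f/z(-2, t))*(-4240) = -2/1*(-4240) = -2*1*(-4240) = -2*(-4240) = 8480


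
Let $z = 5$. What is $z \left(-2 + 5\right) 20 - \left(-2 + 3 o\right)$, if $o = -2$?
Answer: $308$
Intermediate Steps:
$z \left(-2 + 5\right) 20 - \left(-2 + 3 o\right) = 5 \left(-2 + 5\right) 20 + \left(\left(-3\right) \left(-2\right) + \left(5 - 3\right)\right) = 5 \cdot 3 \cdot 20 + \left(6 + 2\right) = 15 \cdot 20 + 8 = 300 + 8 = 308$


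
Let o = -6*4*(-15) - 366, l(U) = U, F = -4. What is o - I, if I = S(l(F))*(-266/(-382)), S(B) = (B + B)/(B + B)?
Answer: -1279/191 ≈ -6.6963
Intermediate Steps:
S(B) = 1 (S(B) = (2*B)/((2*B)) = (2*B)*(1/(2*B)) = 1)
I = 133/191 (I = 1*(-266/(-382)) = 1*(-266*(-1/382)) = 1*(133/191) = 133/191 ≈ 0.69633)
o = -6 (o = -24*(-15) - 366 = 360 - 366 = -6)
o - I = -6 - 1*133/191 = -6 - 133/191 = -1279/191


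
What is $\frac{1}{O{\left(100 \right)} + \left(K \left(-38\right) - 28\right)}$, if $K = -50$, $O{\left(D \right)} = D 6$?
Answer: $\frac{1}{2472} \approx 0.00040453$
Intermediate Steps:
$O{\left(D \right)} = 6 D$
$\frac{1}{O{\left(100 \right)} + \left(K \left(-38\right) - 28\right)} = \frac{1}{6 \cdot 100 - -1872} = \frac{1}{600 + \left(1900 - 28\right)} = \frac{1}{600 + 1872} = \frac{1}{2472}$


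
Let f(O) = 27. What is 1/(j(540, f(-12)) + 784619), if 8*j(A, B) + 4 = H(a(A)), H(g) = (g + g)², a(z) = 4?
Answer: 2/1569253 ≈ 1.2745e-6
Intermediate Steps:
H(g) = 4*g² (H(g) = (2*g)² = 4*g²)
j(A, B) = 15/2 (j(A, B) = -½ + (4*4²)/8 = -½ + (4*16)/8 = -½ + (⅛)*64 = -½ + 8 = 15/2)
1/(j(540, f(-12)) + 784619) = 1/(15/2 + 784619) = 1/(1569253/2) = 2/1569253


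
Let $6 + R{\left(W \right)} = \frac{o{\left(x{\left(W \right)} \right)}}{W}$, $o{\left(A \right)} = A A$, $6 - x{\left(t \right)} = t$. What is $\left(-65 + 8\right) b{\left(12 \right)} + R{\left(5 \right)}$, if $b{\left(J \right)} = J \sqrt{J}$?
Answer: $- \frac{29}{5} - 1368 \sqrt{3} \approx -2375.2$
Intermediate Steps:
$x{\left(t \right)} = 6 - t$
$o{\left(A \right)} = A^{2}$
$R{\left(W \right)} = -6 + \frac{\left(6 - W\right)^{2}}{W}$
$b{\left(J \right)} = J^{\frac{3}{2}}$
$\left(-65 + 8\right) b{\left(12 \right)} + R{\left(5 \right)} = \left(-65 + 8\right) 12^{\frac{3}{2}} - \left(6 - \frac{\left(-6 + 5\right)^{2}}{5}\right) = - 57 \cdot 24 \sqrt{3} - \left(6 - \frac{\left(-1\right)^{2}}{5}\right) = - 1368 \sqrt{3} + \left(-6 + \frac{1}{5} \cdot 1\right) = - 1368 \sqrt{3} + \left(-6 + \frac{1}{5}\right) = - 1368 \sqrt{3} - \frac{29}{5} = - \frac{29}{5} - 1368 \sqrt{3}$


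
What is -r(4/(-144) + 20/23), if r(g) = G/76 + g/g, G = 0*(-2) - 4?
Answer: -18/19 ≈ -0.94737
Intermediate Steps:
G = -4 (G = 0 - 4 = -4)
r(g) = 18/19 (r(g) = -4/76 + g/g = -4*1/76 + 1 = -1/19 + 1 = 18/19)
-r(4/(-144) + 20/23) = -1*18/19 = -18/19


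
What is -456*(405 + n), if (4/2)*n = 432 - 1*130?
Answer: -253536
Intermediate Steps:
n = 151 (n = (432 - 1*130)/2 = (432 - 130)/2 = (½)*302 = 151)
-456*(405 + n) = -456*(405 + 151) = -456*556 = -253536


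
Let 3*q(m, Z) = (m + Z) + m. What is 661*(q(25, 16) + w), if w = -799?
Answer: -513597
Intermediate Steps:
q(m, Z) = Z/3 + 2*m/3 (q(m, Z) = ((m + Z) + m)/3 = ((Z + m) + m)/3 = (Z + 2*m)/3 = Z/3 + 2*m/3)
661*(q(25, 16) + w) = 661*(((⅓)*16 + (⅔)*25) - 799) = 661*((16/3 + 50/3) - 799) = 661*(22 - 799) = 661*(-777) = -513597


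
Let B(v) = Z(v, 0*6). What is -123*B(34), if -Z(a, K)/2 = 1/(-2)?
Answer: -123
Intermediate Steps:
Z(a, K) = 1 (Z(a, K) = -2/(-2) = -2*(-½) = 1)
B(v) = 1
-123*B(34) = -123*1 = -123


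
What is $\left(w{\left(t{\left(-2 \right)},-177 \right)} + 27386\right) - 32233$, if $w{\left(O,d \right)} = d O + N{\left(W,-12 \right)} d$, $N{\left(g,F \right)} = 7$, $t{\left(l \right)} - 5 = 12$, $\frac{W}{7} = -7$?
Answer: $-9095$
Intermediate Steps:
$W = -49$ ($W = 7 \left(-7\right) = -49$)
$t{\left(l \right)} = 17$ ($t{\left(l \right)} = 5 + 12 = 17$)
$w{\left(O,d \right)} = 7 d + O d$ ($w{\left(O,d \right)} = d O + 7 d = O d + 7 d = 7 d + O d$)
$\left(w{\left(t{\left(-2 \right)},-177 \right)} + 27386\right) - 32233 = \left(- 177 \left(7 + 17\right) + 27386\right) - 32233 = \left(\left(-177\right) 24 + 27386\right) - 32233 = \left(-4248 + 27386\right) - 32233 = 23138 - 32233 = -9095$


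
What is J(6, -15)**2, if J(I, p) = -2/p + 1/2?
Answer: 361/900 ≈ 0.40111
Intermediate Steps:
J(I, p) = 1/2 - 2/p (J(I, p) = -2/p + 1*(1/2) = -2/p + 1/2 = 1/2 - 2/p)
J(6, -15)**2 = ((1/2)*(-4 - 15)/(-15))**2 = ((1/2)*(-1/15)*(-19))**2 = (19/30)**2 = 361/900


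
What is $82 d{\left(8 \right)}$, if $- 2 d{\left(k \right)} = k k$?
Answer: $-2624$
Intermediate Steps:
$d{\left(k \right)} = - \frac{k^{2}}{2}$ ($d{\left(k \right)} = - \frac{k k}{2} = - \frac{k^{2}}{2}$)
$82 d{\left(8 \right)} = 82 \left(- \frac{8^{2}}{2}\right) = 82 \left(\left(- \frac{1}{2}\right) 64\right) = 82 \left(-32\right) = -2624$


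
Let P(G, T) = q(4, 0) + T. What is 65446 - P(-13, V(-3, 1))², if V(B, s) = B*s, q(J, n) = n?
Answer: 65437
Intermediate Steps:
P(G, T) = T (P(G, T) = 0 + T = T)
65446 - P(-13, V(-3, 1))² = 65446 - (-3*1)² = 65446 - 1*(-3)² = 65446 - 1*9 = 65446 - 9 = 65437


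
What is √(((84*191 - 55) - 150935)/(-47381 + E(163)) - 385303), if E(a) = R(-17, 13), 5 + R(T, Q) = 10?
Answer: I*√13618048558/188 ≈ 620.73*I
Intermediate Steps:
R(T, Q) = 5 (R(T, Q) = -5 + 10 = 5)
E(a) = 5
√(((84*191 - 55) - 150935)/(-47381 + E(163)) - 385303) = √(((84*191 - 55) - 150935)/(-47381 + 5) - 385303) = √(((16044 - 55) - 150935)/(-47376) - 385303) = √((15989 - 150935)*(-1/47376) - 385303) = √(-134946*(-1/47376) - 385303) = √(1071/376 - 385303) = √(-144872857/376) = I*√13618048558/188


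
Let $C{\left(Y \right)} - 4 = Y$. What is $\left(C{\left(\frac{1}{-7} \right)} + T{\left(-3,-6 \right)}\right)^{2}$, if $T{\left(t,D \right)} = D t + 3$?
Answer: $\frac{30276}{49} \approx 617.88$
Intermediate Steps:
$C{\left(Y \right)} = 4 + Y$
$T{\left(t,D \right)} = 3 + D t$
$\left(C{\left(\frac{1}{-7} \right)} + T{\left(-3,-6 \right)}\right)^{2} = \left(\left(4 + \frac{1}{-7}\right) + \left(3 - -18\right)\right)^{2} = \left(\left(4 - \frac{1}{7}\right) + \left(3 + 18\right)\right)^{2} = \left(\frac{27}{7} + 21\right)^{2} = \left(\frac{174}{7}\right)^{2} = \frac{30276}{49}$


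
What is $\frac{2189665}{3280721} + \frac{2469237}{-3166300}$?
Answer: $- \frac{1167741390377}{10387746902300} \approx -0.11242$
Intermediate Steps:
$\frac{2189665}{3280721} + \frac{2469237}{-3166300} = 2189665 \cdot \frac{1}{3280721} + 2469237 \left(- \frac{1}{3166300}\right) = \frac{2189665}{3280721} - \frac{2469237}{3166300} = - \frac{1167741390377}{10387746902300}$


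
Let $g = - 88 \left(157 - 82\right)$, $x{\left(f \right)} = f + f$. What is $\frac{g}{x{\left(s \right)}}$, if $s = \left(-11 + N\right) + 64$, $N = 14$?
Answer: $- \frac{3300}{67} \approx -49.254$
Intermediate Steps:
$s = 67$ ($s = \left(-11 + 14\right) + 64 = 3 + 64 = 67$)
$x{\left(f \right)} = 2 f$
$g = -6600$ ($g = \left(-88\right) 75 = -6600$)
$\frac{g}{x{\left(s \right)}} = - \frac{6600}{2 \cdot 67} = - \frac{6600}{134} = \left(-6600\right) \frac{1}{134} = - \frac{3300}{67}$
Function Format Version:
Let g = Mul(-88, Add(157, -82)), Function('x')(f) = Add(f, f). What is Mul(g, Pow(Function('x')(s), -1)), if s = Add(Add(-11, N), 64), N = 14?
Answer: Rational(-3300, 67) ≈ -49.254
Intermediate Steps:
s = 67 (s = Add(Add(-11, 14), 64) = Add(3, 64) = 67)
Function('x')(f) = Mul(2, f)
g = -6600 (g = Mul(-88, 75) = -6600)
Mul(g, Pow(Function('x')(s), -1)) = Mul(-6600, Pow(Mul(2, 67), -1)) = Mul(-6600, Pow(134, -1)) = Mul(-6600, Rational(1, 134)) = Rational(-3300, 67)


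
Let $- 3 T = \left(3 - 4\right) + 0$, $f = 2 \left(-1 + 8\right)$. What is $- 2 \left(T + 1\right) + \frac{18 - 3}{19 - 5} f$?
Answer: $\frac{37}{3} \approx 12.333$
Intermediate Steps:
$f = 14$ ($f = 2 \cdot 7 = 14$)
$T = \frac{1}{3}$ ($T = - \frac{\left(3 - 4\right) + 0}{3} = - \frac{-1 + 0}{3} = \left(- \frac{1}{3}\right) \left(-1\right) = \frac{1}{3} \approx 0.33333$)
$- 2 \left(T + 1\right) + \frac{18 - 3}{19 - 5} f = - 2 \left(\frac{1}{3} + 1\right) + \frac{18 - 3}{19 - 5} \cdot 14 = \left(-2\right) \frac{4}{3} + \frac{15}{14} \cdot 14 = - \frac{8}{3} + 15 \cdot \frac{1}{14} \cdot 14 = - \frac{8}{3} + \frac{15}{14} \cdot 14 = - \frac{8}{3} + 15 = \frac{37}{3}$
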